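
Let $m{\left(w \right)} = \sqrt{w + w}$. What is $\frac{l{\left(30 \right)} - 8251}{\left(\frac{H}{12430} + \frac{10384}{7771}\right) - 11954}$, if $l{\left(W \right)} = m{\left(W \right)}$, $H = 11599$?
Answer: $\frac{796993216030}{1154459848671} - \frac{193187060 \sqrt{15}}{1154459848671} \approx 0.68971$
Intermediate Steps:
$m{\left(w \right)} = \sqrt{2} \sqrt{w}$ ($m{\left(w \right)} = \sqrt{2 w} = \sqrt{2} \sqrt{w}$)
$l{\left(W \right)} = \sqrt{2} \sqrt{W}$
$\frac{l{\left(30 \right)} - 8251}{\left(\frac{H}{12430} + \frac{10384}{7771}\right) - 11954} = \frac{\sqrt{2} \sqrt{30} - 8251}{\left(\frac{11599}{12430} + \frac{10384}{7771}\right) - 11954} = \frac{2 \sqrt{15} - 8251}{\left(11599 \cdot \frac{1}{12430} + 10384 \cdot \frac{1}{7771}\right) - 11954} = \frac{-8251 + 2 \sqrt{15}}{\left(\frac{11599}{12430} + \frac{10384}{7771}\right) - 11954} = \frac{-8251 + 2 \sqrt{15}}{\frac{219208949}{96593530} - 11954} = \frac{-8251 + 2 \sqrt{15}}{- \frac{1154459848671}{96593530}} = \left(-8251 + 2 \sqrt{15}\right) \left(- \frac{96593530}{1154459848671}\right) = \frac{796993216030}{1154459848671} - \frac{193187060 \sqrt{15}}{1154459848671}$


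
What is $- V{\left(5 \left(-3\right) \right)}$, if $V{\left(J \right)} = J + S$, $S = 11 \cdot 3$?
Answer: $-18$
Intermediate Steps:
$S = 33$
$V{\left(J \right)} = 33 + J$ ($V{\left(J \right)} = J + 33 = 33 + J$)
$- V{\left(5 \left(-3\right) \right)} = - (33 + 5 \left(-3\right)) = - (33 - 15) = \left(-1\right) 18 = -18$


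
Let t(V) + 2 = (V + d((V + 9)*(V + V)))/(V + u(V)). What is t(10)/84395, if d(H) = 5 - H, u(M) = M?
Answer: -81/337580 ≈ -0.00023994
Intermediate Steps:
t(V) = -2 + (5 + V - 2*V*(9 + V))/(2*V) (t(V) = -2 + (V + (5 - (V + 9)*(V + V)))/(V + V) = -2 + (V + (5 - (9 + V)*2*V))/((2*V)) = -2 + (V + (5 - 2*V*(9 + V)))*(1/(2*V)) = -2 + (5 + V - 2*V*(9 + V))*(1/(2*V)) = -2 + (5 + V - 2*V*(9 + V))/(2*V))
t(10)/84395 = (-21/2 - 1*10 + (5/2)/10)/84395 = (-21/2 - 10 + (5/2)*(⅒))*(1/84395) = (-21/2 - 10 + ¼)*(1/84395) = -81/4*1/84395 = -81/337580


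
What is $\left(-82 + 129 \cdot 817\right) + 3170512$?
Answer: $3275823$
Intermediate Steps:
$\left(-82 + 129 \cdot 817\right) + 3170512 = \left(-82 + 105393\right) + 3170512 = 105311 + 3170512 = 3275823$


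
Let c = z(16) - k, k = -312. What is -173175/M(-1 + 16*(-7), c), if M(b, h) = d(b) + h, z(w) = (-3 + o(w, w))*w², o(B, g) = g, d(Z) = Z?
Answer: -173175/3527 ≈ -49.100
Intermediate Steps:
z(w) = w²*(-3 + w) (z(w) = (-3 + w)*w² = w²*(-3 + w))
c = 3640 (c = 16²*(-3 + 16) - 1*(-312) = 256*13 + 312 = 3328 + 312 = 3640)
M(b, h) = b + h
-173175/M(-1 + 16*(-7), c) = -173175/((-1 + 16*(-7)) + 3640) = -173175/((-1 - 112) + 3640) = -173175/(-113 + 3640) = -173175/3527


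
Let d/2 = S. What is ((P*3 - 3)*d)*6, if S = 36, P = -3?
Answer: -5184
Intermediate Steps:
d = 72 (d = 2*36 = 72)
((P*3 - 3)*d)*6 = ((-3*3 - 3)*72)*6 = ((-9 - 3)*72)*6 = -12*72*6 = -864*6 = -5184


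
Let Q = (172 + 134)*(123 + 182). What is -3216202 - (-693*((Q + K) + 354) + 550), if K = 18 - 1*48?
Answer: 61685470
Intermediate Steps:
K = -30 (K = 18 - 48 = -30)
Q = 93330 (Q = 306*305 = 93330)
-3216202 - (-693*((Q + K) + 354) + 550) = -3216202 - (-693*((93330 - 30) + 354) + 550) = -3216202 - (-693*(93300 + 354) + 550) = -3216202 - (-693*93654 + 550) = -3216202 - (-64902222 + 550) = -3216202 - 1*(-64901672) = -3216202 + 64901672 = 61685470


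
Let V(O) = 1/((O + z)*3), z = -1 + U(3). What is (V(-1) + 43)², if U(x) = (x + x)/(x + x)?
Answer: 16384/9 ≈ 1820.4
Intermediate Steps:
U(x) = 1 (U(x) = (2*x)/((2*x)) = (2*x)*(1/(2*x)) = 1)
z = 0 (z = -1 + 1 = 0)
V(O) = 1/(3*O) (V(O) = 1/((O + 0)*3) = (⅓)/O = 1/(3*O))
(V(-1) + 43)² = ((⅓)/(-1) + 43)² = ((⅓)*(-1) + 43)² = (-⅓ + 43)² = (128/3)² = 16384/9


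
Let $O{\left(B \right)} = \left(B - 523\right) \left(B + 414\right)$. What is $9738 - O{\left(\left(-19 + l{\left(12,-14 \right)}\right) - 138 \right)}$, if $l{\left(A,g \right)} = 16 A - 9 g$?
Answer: $217888$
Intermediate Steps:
$l{\left(A,g \right)} = - 9 g + 16 A$
$O{\left(B \right)} = \left(-523 + B\right) \left(414 + B\right)$
$9738 - O{\left(\left(-19 + l{\left(12,-14 \right)}\right) - 138 \right)} = 9738 - \left(-216522 + \left(\left(-19 + \left(\left(-9\right) \left(-14\right) + 16 \cdot 12\right)\right) - 138\right)^{2} - 109 \left(\left(-19 + \left(\left(-9\right) \left(-14\right) + 16 \cdot 12\right)\right) - 138\right)\right) = 9738 - \left(-216522 + \left(\left(-19 + \left(126 + 192\right)\right) - 138\right)^{2} - 109 \left(\left(-19 + \left(126 + 192\right)\right) - 138\right)\right) = 9738 - \left(-216522 + \left(\left(-19 + 318\right) - 138\right)^{2} - 109 \left(\left(-19 + 318\right) - 138\right)\right) = 9738 - \left(-216522 + \left(299 - 138\right)^{2} - 109 \left(299 - 138\right)\right) = 9738 - \left(-216522 + 161^{2} - 17549\right) = 9738 - \left(-216522 + 25921 - 17549\right) = 9738 - -208150 = 9738 + 208150 = 217888$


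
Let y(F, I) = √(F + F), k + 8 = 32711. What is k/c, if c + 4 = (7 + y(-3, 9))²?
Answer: 425139/899 - 152614*I*√6/899 ≈ 472.9 - 415.82*I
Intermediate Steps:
k = 32703 (k = -8 + 32711 = 32703)
y(F, I) = √2*√F (y(F, I) = √(2*F) = √2*√F)
c = -4 + (7 + I*√6)² (c = -4 + (7 + √2*√(-3))² = -4 + (7 + √2*(I*√3))² = -4 + (7 + I*√6)² ≈ 39.0 + 34.293*I)
k/c = 32703/(39 + 14*I*√6)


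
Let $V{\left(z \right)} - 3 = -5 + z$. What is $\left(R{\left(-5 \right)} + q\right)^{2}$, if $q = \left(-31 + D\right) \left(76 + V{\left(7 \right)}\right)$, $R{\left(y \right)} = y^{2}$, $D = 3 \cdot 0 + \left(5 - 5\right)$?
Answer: $6180196$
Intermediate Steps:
$D = 0$ ($D = 0 + 0 = 0$)
$V{\left(z \right)} = -2 + z$ ($V{\left(z \right)} = 3 + \left(-5 + z\right) = -2 + z$)
$q = -2511$ ($q = \left(-31 + 0\right) \left(76 + \left(-2 + 7\right)\right) = - 31 \left(76 + 5\right) = \left(-31\right) 81 = -2511$)
$\left(R{\left(-5 \right)} + q\right)^{2} = \left(\left(-5\right)^{2} - 2511\right)^{2} = \left(25 - 2511\right)^{2} = \left(-2486\right)^{2} = 6180196$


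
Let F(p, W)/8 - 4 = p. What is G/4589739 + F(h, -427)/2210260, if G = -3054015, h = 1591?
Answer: -37175567357/56358425123 ≈ -0.65963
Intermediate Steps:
F(p, W) = 32 + 8*p
G/4589739 + F(h, -427)/2210260 = -3054015/4589739 + (32 + 8*1591)/2210260 = -3054015*1/4589739 + (32 + 12728)*(1/2210260) = -339335/509971 + 12760*(1/2210260) = -339335/509971 + 638/110513 = -37175567357/56358425123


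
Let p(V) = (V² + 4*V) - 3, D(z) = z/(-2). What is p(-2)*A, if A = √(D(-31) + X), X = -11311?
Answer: -7*I*√45182/2 ≈ -743.96*I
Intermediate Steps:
D(z) = -z/2 (D(z) = z*(-½) = -z/2)
p(V) = -3 + V² + 4*V
A = I*√45182/2 (A = √(-½*(-31) - 11311) = √(31/2 - 11311) = √(-22591/2) = I*√45182/2 ≈ 106.28*I)
p(-2)*A = (-3 + (-2)² + 4*(-2))*(I*√45182/2) = (-3 + 4 - 8)*(I*√45182/2) = -7*I*√45182/2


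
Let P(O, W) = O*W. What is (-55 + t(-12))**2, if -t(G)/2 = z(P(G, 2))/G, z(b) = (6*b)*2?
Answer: 10609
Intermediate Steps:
z(b) = 12*b
t(G) = -48 (t(G) = -2*12*(G*2)/G = -2*12*(2*G)/G = -2*24*G/G = -2*24 = -48)
(-55 + t(-12))**2 = (-55 - 48)**2 = (-103)**2 = 10609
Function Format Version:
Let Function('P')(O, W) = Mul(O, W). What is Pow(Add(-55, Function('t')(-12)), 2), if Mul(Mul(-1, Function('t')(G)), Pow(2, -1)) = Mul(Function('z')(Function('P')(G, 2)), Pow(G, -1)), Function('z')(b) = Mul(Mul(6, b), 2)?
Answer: 10609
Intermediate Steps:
Function('z')(b) = Mul(12, b)
Function('t')(G) = -48 (Function('t')(G) = Mul(-2, Mul(Mul(12, Mul(G, 2)), Pow(G, -1))) = Mul(-2, Mul(Mul(12, Mul(2, G)), Pow(G, -1))) = Mul(-2, Mul(Mul(24, G), Pow(G, -1))) = Mul(-2, 24) = -48)
Pow(Add(-55, Function('t')(-12)), 2) = Pow(Add(-55, -48), 2) = Pow(-103, 2) = 10609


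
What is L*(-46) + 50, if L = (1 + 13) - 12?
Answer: -42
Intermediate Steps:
L = 2 (L = 14 - 12 = 2)
L*(-46) + 50 = 2*(-46) + 50 = -92 + 50 = -42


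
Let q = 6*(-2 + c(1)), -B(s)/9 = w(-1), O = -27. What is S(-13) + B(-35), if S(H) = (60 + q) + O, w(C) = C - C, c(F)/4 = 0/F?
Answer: 21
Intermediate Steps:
c(F) = 0 (c(F) = 4*(0/F) = 4*0 = 0)
w(C) = 0
B(s) = 0 (B(s) = -9*0 = 0)
q = -12 (q = 6*(-2 + 0) = 6*(-2) = -12)
S(H) = 21 (S(H) = (60 - 12) - 27 = 48 - 27 = 21)
S(-13) + B(-35) = 21 + 0 = 21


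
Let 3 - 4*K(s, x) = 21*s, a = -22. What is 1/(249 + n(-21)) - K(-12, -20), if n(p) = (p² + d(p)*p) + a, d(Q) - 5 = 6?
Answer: -111431/1748 ≈ -63.748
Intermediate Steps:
d(Q) = 11 (d(Q) = 5 + 6 = 11)
K(s, x) = ¾ - 21*s/4
n(p) = -22 + p² + 11*p (n(p) = (p² + 11*p) - 22 = -22 + p² + 11*p)
1/(249 + n(-21)) - K(-12, -20) = 1/(249 + (-22 + (-21)² + 11*(-21))) - (¾ - 21/4*(-12)) = 1/(249 + (-22 + 441 - 231)) - (¾ + 63) = 1/(249 + 188) - 1*255/4 = 1/437 - 255/4 = -111431/1748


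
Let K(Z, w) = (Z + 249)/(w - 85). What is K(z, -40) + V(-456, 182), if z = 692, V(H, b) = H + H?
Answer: -114941/125 ≈ -919.53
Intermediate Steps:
V(H, b) = 2*H
K(Z, w) = (249 + Z)/(-85 + w)
K(z, -40) + V(-456, 182) = (249 + 692)/(-85 - 40) + 2*(-456) = 941/(-125) - 912 = -1/125*941 - 912 = -941/125 - 912 = -114941/125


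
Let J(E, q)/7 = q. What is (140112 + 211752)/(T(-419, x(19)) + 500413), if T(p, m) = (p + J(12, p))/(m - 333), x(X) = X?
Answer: 227336/323319 ≈ 0.70313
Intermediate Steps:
J(E, q) = 7*q
T(p, m) = 8*p/(-333 + m) (T(p, m) = (p + 7*p)/(m - 333) = (8*p)/(-333 + m) = 8*p/(-333 + m))
(140112 + 211752)/(T(-419, x(19)) + 500413) = (140112 + 211752)/(8*(-419)/(-333 + 19) + 500413) = 351864/(8*(-419)/(-314) + 500413) = 351864/(8*(-419)*(-1/314) + 500413) = 351864/(1676/157 + 500413) = 351864/(78566517/157) = 351864*(157/78566517) = 227336/323319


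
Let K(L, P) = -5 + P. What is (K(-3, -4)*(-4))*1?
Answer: 36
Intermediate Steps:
(K(-3, -4)*(-4))*1 = ((-5 - 4)*(-4))*1 = -9*(-4)*1 = 36*1 = 36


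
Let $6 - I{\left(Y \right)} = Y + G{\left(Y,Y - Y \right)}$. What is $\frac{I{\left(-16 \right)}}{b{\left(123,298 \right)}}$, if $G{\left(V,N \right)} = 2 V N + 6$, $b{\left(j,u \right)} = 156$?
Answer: $\frac{4}{39} \approx 0.10256$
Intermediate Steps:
$G{\left(V,N \right)} = 6 + 2 N V$ ($G{\left(V,N \right)} = 2 N V + 6 = 6 + 2 N V$)
$I{\left(Y \right)} = - Y$ ($I{\left(Y \right)} = 6 - \left(Y + \left(6 + 2 \left(Y - Y\right) Y\right)\right) = 6 - \left(Y + \left(6 + 2 \cdot 0 Y\right)\right) = 6 - \left(Y + \left(6 + 0\right)\right) = 6 - \left(Y + 6\right) = 6 - \left(6 + Y\right) = - Y$)
$\frac{I{\left(-16 \right)}}{b{\left(123,298 \right)}} = \frac{\left(-1\right) \left(-16\right)}{156} = 16 \cdot \frac{1}{156} = \frac{4}{39}$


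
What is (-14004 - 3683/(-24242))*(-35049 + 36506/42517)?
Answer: 505875262262207695/1030697114 ≈ 4.9081e+8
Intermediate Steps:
(-14004 - 3683/(-24242))*(-35049 + 36506/42517) = (-14004 - 3683*(-1/24242))*(-35049 + 36506*(1/42517)) = (-14004 + 3683/24242)*(-35049 + 36506/42517) = -339481285/24242*(-1490141827/42517) = 505875262262207695/1030697114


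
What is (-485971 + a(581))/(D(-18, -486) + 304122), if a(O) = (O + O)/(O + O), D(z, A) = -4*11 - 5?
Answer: -485970/304073 ≈ -1.5982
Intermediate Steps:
D(z, A) = -49 (D(z, A) = -44 - 5 = -49)
a(O) = 1 (a(O) = (2*O)/((2*O)) = (2*O)*(1/(2*O)) = 1)
(-485971 + a(581))/(D(-18, -486) + 304122) = (-485971 + 1)/(-49 + 304122) = -485970/304073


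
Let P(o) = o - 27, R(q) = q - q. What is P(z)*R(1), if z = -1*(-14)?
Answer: 0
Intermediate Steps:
z = 14
R(q) = 0
P(o) = -27 + o
P(z)*R(1) = (-27 + 14)*0 = -13*0 = 0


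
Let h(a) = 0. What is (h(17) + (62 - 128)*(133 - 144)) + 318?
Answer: 1044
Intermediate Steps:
(h(17) + (62 - 128)*(133 - 144)) + 318 = (0 + (62 - 128)*(133 - 144)) + 318 = (0 - 66*(-11)) + 318 = (0 + 726) + 318 = 726 + 318 = 1044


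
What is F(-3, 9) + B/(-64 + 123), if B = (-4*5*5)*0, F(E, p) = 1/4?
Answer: ¼ ≈ 0.25000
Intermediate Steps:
F(E, p) = ¼ (F(E, p) = 1*(¼) = ¼)
B = 0 (B = -20*5*0 = -100*0 = 0)
F(-3, 9) + B/(-64 + 123) = ¼ + 0/(-64 + 123) = ¼ + 0/59 = ¼ + 0*(1/59) = ¼ + 0 = ¼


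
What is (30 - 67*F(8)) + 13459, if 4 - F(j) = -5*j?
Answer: 10541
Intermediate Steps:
F(j) = 4 + 5*j (F(j) = 4 - (-5)*j = 4 + 5*j)
(30 - 67*F(8)) + 13459 = (30 - 67*(4 + 5*8)) + 13459 = (30 - 67*(4 + 40)) + 13459 = (30 - 67*44) + 13459 = (30 - 2948) + 13459 = -2918 + 13459 = 10541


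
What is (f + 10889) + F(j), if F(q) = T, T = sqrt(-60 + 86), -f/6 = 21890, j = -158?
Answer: -120451 + sqrt(26) ≈ -1.2045e+5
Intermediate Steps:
f = -131340 (f = -6*21890 = -131340)
T = sqrt(26) ≈ 5.0990
F(q) = sqrt(26)
(f + 10889) + F(j) = (-131340 + 10889) + sqrt(26) = -120451 + sqrt(26)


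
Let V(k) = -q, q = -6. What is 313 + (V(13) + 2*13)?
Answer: 345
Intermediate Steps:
V(k) = 6 (V(k) = -1*(-6) = 6)
313 + (V(13) + 2*13) = 313 + (6 + 2*13) = 313 + (6 + 26) = 313 + 32 = 345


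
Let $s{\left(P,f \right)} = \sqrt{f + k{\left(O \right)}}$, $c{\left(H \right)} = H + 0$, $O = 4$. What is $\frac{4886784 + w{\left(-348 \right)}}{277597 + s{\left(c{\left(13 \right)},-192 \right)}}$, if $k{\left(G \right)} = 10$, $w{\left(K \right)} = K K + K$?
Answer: $\frac{463359360460}{25686698197} - \frac{1669180 i \sqrt{182}}{25686698197} \approx 18.039 - 0.00087666 i$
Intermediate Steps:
$w{\left(K \right)} = K + K^{2}$ ($w{\left(K \right)} = K^{2} + K = K + K^{2}$)
$c{\left(H \right)} = H$
$s{\left(P,f \right)} = \sqrt{10 + f}$ ($s{\left(P,f \right)} = \sqrt{f + 10} = \sqrt{10 + f}$)
$\frac{4886784 + w{\left(-348 \right)}}{277597 + s{\left(c{\left(13 \right)},-192 \right)}} = \frac{4886784 - 348 \left(1 - 348\right)}{277597 + \sqrt{10 - 192}} = \frac{4886784 - -120756}{277597 + \sqrt{-182}} = \frac{4886784 + 120756}{277597 + i \sqrt{182}} = \frac{5007540}{277597 + i \sqrt{182}}$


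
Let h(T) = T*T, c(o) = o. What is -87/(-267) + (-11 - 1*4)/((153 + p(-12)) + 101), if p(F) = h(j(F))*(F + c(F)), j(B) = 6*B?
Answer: 3602033/11050418 ≈ 0.32596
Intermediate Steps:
h(T) = T**2
p(F) = 72*F**3 (p(F) = (6*F)**2*(F + F) = (36*F**2)*(2*F) = 72*F**3)
-87/(-267) + (-11 - 1*4)/((153 + p(-12)) + 101) = -87/(-267) + (-11 - 1*4)/((153 + 72*(-12)**3) + 101) = -87*(-1/267) + (-11 - 4)/((153 + 72*(-1728)) + 101) = 29/89 - 15/((153 - 124416) + 101) = 29/89 - 15/(-124263 + 101) = 29/89 - 15/(-124162) = 29/89 - 15*(-1/124162) = 29/89 + 15/124162 = 3602033/11050418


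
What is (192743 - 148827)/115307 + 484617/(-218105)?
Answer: -46301433239/25149033235 ≈ -1.8411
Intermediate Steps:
(192743 - 148827)/115307 + 484617/(-218105) = 43916*(1/115307) + 484617*(-1/218105) = 43916/115307 - 484617/218105 = -46301433239/25149033235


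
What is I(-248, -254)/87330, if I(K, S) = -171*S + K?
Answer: 21593/43665 ≈ 0.49451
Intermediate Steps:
I(K, S) = K - 171*S
I(-248, -254)/87330 = (-248 - 171*(-254))/87330 = (-248 + 43434)*(1/87330) = 43186*(1/87330) = 21593/43665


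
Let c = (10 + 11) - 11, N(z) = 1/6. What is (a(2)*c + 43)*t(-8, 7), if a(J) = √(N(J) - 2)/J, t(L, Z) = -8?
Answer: -344 - 20*I*√66/3 ≈ -344.0 - 54.16*I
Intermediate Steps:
N(z) = ⅙
c = 10 (c = 21 - 11 = 10)
a(J) = I*√66/(6*J) (a(J) = √(⅙ - 2)/J = √(-11/6)/J = (I*√66/6)/J = I*√66/(6*J))
(a(2)*c + 43)*t(-8, 7) = (((⅙)*I*√66/2)*10 + 43)*(-8) = (((⅙)*I*√66*(½))*10 + 43)*(-8) = ((I*√66/12)*10 + 43)*(-8) = (5*I*√66/6 + 43)*(-8) = (43 + 5*I*√66/6)*(-8) = -344 - 20*I*√66/3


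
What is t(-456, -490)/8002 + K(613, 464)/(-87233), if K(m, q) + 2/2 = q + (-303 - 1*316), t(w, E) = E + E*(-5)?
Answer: 86112496/349019233 ≈ 0.24673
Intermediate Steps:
t(w, E) = -4*E (t(w, E) = E - 5*E = -4*E)
K(m, q) = -620 + q (K(m, q) = -1 + (q + (-303 - 1*316)) = -1 + (q + (-303 - 316)) = -1 + (q - 619) = -1 + (-619 + q) = -620 + q)
t(-456, -490)/8002 + K(613, 464)/(-87233) = -4*(-490)/8002 + (-620 + 464)/(-87233) = 1960*(1/8002) - 156*(-1/87233) = 980/4001 + 156/87233 = 86112496/349019233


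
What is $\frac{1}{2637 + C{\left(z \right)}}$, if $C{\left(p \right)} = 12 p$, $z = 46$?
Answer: $\frac{1}{3189} \approx 0.00031358$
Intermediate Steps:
$\frac{1}{2637 + C{\left(z \right)}} = \frac{1}{2637 + 12 \cdot 46} = \frac{1}{2637 + 552} = \frac{1}{3189}$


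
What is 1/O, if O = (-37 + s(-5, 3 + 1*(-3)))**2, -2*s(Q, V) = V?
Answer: 1/1369 ≈ 0.00073046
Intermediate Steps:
s(Q, V) = -V/2
O = 1369 (O = (-37 - (3 + 1*(-3))/2)**2 = (-37 - (3 - 3)/2)**2 = (-37 - 1/2*0)**2 = (-37 + 0)**2 = (-37)**2 = 1369)
1/O = 1/1369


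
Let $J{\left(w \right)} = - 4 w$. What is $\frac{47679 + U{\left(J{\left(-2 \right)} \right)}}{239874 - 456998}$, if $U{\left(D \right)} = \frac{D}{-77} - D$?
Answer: $- \frac{3670659}{16718548} \approx -0.21956$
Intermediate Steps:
$U{\left(D \right)} = - \frac{78 D}{77}$ ($U{\left(D \right)} = D \left(- \frac{1}{77}\right) - D = - \frac{D}{77} - D = - \frac{78 D}{77}$)
$\frac{47679 + U{\left(J{\left(-2 \right)} \right)}}{239874 - 456998} = \frac{47679 - \frac{78 \left(\left(-4\right) \left(-2\right)\right)}{77}}{239874 - 456998} = \frac{47679 - \frac{624}{77}}{-217124} = \left(47679 - \frac{624}{77}\right) \left(- \frac{1}{217124}\right) = \frac{3670659}{77} \left(- \frac{1}{217124}\right) = - \frac{3670659}{16718548}$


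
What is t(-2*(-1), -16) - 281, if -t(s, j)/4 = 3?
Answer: -293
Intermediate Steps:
t(s, j) = -12 (t(s, j) = -4*3 = -12)
t(-2*(-1), -16) - 281 = -12 - 281 = -293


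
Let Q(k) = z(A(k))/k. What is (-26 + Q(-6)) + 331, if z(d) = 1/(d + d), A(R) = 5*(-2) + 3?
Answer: 25621/84 ≈ 305.01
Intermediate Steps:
A(R) = -7 (A(R) = -10 + 3 = -7)
z(d) = 1/(2*d)
Q(k) = -1/(14*k) (Q(k) = ((½)/(-7))/k = ((½)*(-⅐))/k = -1/(14*k))
(-26 + Q(-6)) + 331 = (-26 - 1/14/(-6)) + 331 = (-26 - 1/14*(-⅙)) + 331 = (-26 + 1/84) + 331 = -2183/84 + 331 = 25621/84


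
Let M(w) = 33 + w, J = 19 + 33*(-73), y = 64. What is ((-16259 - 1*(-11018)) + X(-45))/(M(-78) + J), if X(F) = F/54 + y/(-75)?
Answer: 786403/365250 ≈ 2.1531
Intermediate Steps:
X(F) = -64/75 + F/54 (X(F) = F/54 + 64/(-75) = F*(1/54) + 64*(-1/75) = F/54 - 64/75 = -64/75 + F/54)
J = -2390 (J = 19 - 2409 = -2390)
((-16259 - 1*(-11018)) + X(-45))/(M(-78) + J) = ((-16259 - 1*(-11018)) + (-64/75 + (1/54)*(-45)))/((33 - 78) - 2390) = ((-16259 + 11018) + (-64/75 - ⅚))/(-45 - 2390) = (-5241 - 253/150)/(-2435) = -786403/150*(-1/2435) = 786403/365250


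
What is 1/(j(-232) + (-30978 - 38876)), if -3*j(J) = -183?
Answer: -1/69793 ≈ -1.4328e-5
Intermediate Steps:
j(J) = 61 (j(J) = -⅓*(-183) = 61)
1/(j(-232) + (-30978 - 38876)) = 1/(61 + (-30978 - 38876)) = 1/(61 - 69854) = 1/(-69793) = -1/69793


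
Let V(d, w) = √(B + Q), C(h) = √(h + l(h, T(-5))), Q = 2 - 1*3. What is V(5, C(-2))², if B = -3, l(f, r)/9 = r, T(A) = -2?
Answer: -4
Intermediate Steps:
Q = -1 (Q = 2 - 3 = -1)
l(f, r) = 9*r
C(h) = √(-18 + h) (C(h) = √(h + 9*(-2)) = √(h - 18) = √(-18 + h))
V(d, w) = 2*I (V(d, w) = √(-3 - 1) = √(-4) = 2*I)
V(5, C(-2))² = (2*I)² = -4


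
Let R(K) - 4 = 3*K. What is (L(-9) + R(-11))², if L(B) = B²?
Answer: 2704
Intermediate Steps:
R(K) = 4 + 3*K
(L(-9) + R(-11))² = ((-9)² + (4 + 3*(-11)))² = (81 + (4 - 33))² = (81 - 29)² = 52² = 2704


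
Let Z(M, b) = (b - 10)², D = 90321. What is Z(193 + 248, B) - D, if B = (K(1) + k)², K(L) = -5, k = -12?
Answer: -12480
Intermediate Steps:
B = 289 (B = (-5 - 12)² = (-17)² = 289)
Z(M, b) = (-10 + b)²
Z(193 + 248, B) - D = (-10 + 289)² - 1*90321 = 279² - 90321 = 77841 - 90321 = -12480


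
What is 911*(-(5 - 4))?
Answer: -911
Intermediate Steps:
911*(-(5 - 4)) = 911*(-1*1) = 911*(-1) = -911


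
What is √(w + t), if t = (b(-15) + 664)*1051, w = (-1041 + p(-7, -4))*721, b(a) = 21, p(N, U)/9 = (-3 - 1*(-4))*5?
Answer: √1819 ≈ 42.650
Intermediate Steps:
p(N, U) = 45 (p(N, U) = 9*((-3 - 1*(-4))*5) = 9*((-3 + 4)*5) = 9*(1*5) = 9*5 = 45)
w = -718116 (w = (-1041 + 45)*721 = -996*721 = -718116)
t = 719935 (t = (21 + 664)*1051 = 685*1051 = 719935)
√(w + t) = √(-718116 + 719935) = √1819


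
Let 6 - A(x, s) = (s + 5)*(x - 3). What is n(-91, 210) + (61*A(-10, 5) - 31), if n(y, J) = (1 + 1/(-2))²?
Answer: 33061/4 ≈ 8265.3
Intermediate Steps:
A(x, s) = 6 - (-3 + x)*(5 + s) (A(x, s) = 6 - (s + 5)*(x - 3) = 6 - (5 + s)*(-3 + x) = 6 - (-3 + x)*(5 + s))
n(y, J) = ¼ (n(y, J) = (1 - ½)² = (½)² = ¼)
n(-91, 210) + (61*A(-10, 5) - 31) = ¼ + (61*(21 - 5*(-10) + 3*5 - 1*5*(-10)) - 31) = ¼ + (61*(21 + 50 + 15 + 50) - 31) = ¼ + (61*136 - 31) = ¼ + (8296 - 31) = ¼ + 8265 = 33061/4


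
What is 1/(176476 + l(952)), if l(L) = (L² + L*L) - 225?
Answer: 1/1988859 ≈ 5.0280e-7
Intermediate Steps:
l(L) = -225 + 2*L² (l(L) = (L² + L²) - 225 = 2*L² - 225 = -225 + 2*L²)
1/(176476 + l(952)) = 1/(176476 + (-225 + 2*952²)) = 1/(176476 + (-225 + 2*906304)) = 1/(176476 + (-225 + 1812608)) = 1/(176476 + 1812383) = 1/1988859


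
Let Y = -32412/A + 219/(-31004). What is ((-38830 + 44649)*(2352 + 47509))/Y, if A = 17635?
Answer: -158636286065270860/1008763713 ≈ -1.5726e+8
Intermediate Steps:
Y = -1008763713/546755540 (Y = -32412/17635 + 219/(-31004) = -32412*1/17635 + 219*(-1/31004) = -32412/17635 - 219/31004 = -1008763713/546755540 ≈ -1.8450)
((-38830 + 44649)*(2352 + 47509))/Y = ((-38830 + 44649)*(2352 + 47509))/(-1008763713/546755540) = (5819*49861)*(-546755540/1008763713) = 290141159*(-546755540/1008763713) = -158636286065270860/1008763713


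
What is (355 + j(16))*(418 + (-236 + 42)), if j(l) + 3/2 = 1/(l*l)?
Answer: 633479/8 ≈ 79185.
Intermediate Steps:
j(l) = -3/2 + l⁻² (j(l) = -3/2 + 1/(l*l) = -3/2 + 1/(l²) = -3/2 + l⁻²)
(355 + j(16))*(418 + (-236 + 42)) = (355 + (-3/2 + 16⁻²))*(418 + (-236 + 42)) = (355 + (-3/2 + 1/256))*(418 - 194) = (355 - 383/256)*224 = (90497/256)*224 = 633479/8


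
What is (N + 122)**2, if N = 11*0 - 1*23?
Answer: 9801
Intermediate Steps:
N = -23 (N = 0 - 23 = -23)
(N + 122)**2 = (-23 + 122)**2 = 99**2 = 9801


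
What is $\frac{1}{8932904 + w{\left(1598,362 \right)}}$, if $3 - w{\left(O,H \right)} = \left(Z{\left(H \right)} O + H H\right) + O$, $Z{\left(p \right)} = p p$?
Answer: $- \frac{1}{200608047} \approx -4.9848 \cdot 10^{-9}$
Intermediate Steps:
$Z{\left(p \right)} = p^{2}$
$w{\left(O,H \right)} = 3 - O - H^{2} - O H^{2}$ ($w{\left(O,H \right)} = 3 - \left(\left(H^{2} O + H H\right) + O\right) = 3 - \left(\left(O H^{2} + H^{2}\right) + O\right) = 3 - \left(\left(H^{2} + O H^{2}\right) + O\right) = 3 - \left(O + H^{2} + O H^{2}\right) = 3 - O - H^{2} - O H^{2}$)
$\frac{1}{8932904 + w{\left(1598,362 \right)}} = \frac{1}{8932904 - \left(132639 + 209408312\right)} = \frac{1}{8932904 - 209540951} = \frac{1}{-200608047} = - \frac{1}{200608047}$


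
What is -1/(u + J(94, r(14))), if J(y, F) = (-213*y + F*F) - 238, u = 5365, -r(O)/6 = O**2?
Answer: -1/1368081 ≈ -7.3095e-7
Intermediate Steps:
r(O) = -6*O**2
J(y, F) = -238 + F**2 - 213*y (J(y, F) = (-213*y + F**2) - 238 = (F**2 - 213*y) - 238 = -238 + F**2 - 213*y)
-1/(u + J(94, r(14))) = -1/(5365 + (-238 + (-6*14**2)**2 - 213*94)) = -1/(5365 + (-238 + (-6*196)**2 - 20022)) = -1/(5365 + (-238 + (-1176)**2 - 20022)) = -1/(5365 + (-238 + 1382976 - 20022)) = -1/(5365 + 1362716) = -1/1368081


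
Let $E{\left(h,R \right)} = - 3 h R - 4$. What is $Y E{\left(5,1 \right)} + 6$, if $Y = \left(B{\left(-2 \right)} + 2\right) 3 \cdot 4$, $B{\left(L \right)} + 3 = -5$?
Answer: $1374$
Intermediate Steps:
$B{\left(L \right)} = -8$ ($B{\left(L \right)} = -3 - 5 = -8$)
$E{\left(h,R \right)} = -4 - 3 R h$ ($E{\left(h,R \right)} = - 3 R h - 4 = -4 - 3 R h$)
$Y = -72$ ($Y = \left(-8 + 2\right) 3 \cdot 4 = \left(-6\right) 12 = -72$)
$Y E{\left(5,1 \right)} + 6 = - 72 \left(-4 - 3 \cdot 5\right) + 6 = - 72 \left(-4 - 15\right) + 6 = \left(-72\right) \left(-19\right) + 6 = 1368 + 6 = 1374$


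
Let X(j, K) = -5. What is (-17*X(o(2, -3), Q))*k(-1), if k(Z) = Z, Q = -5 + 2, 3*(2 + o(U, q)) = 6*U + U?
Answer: -85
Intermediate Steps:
o(U, q) = -2 + 7*U/3 (o(U, q) = -2 + (6*U + U)/3 = -2 + (7*U)/3 = -2 + 7*U/3)
Q = -3
(-17*X(o(2, -3), Q))*k(-1) = -17*(-5)*(-1) = 85*(-1) = -85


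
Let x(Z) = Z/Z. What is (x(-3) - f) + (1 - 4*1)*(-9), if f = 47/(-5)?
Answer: 187/5 ≈ 37.400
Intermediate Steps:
x(Z) = 1
f = -47/5 (f = 47*(-⅕) = -47/5 ≈ -9.4000)
(x(-3) - f) + (1 - 4*1)*(-9) = (1 - 1*(-47/5)) + (1 - 4*1)*(-9) = (1 + 47/5) + (1 - 4)*(-9) = 52/5 - 3*(-9) = 52/5 + 27 = 187/5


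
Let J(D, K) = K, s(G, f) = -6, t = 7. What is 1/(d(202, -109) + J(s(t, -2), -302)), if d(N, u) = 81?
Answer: -1/221 ≈ -0.0045249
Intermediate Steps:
1/(d(202, -109) + J(s(t, -2), -302)) = 1/(81 - 302) = 1/(-221) = -1/221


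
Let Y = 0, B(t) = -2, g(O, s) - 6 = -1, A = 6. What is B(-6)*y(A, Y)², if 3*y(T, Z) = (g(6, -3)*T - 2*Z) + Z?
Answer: -200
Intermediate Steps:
g(O, s) = 5 (g(O, s) = 6 - 1 = 5)
y(T, Z) = -Z/3 + 5*T/3 (y(T, Z) = ((5*T - 2*Z) + Z)/3 = ((-2*Z + 5*T) + Z)/3 = (-Z + 5*T)/3 = -Z/3 + 5*T/3)
B(-6)*y(A, Y)² = -2*(-⅓*0 + (5/3)*6)² = -2*(0 + 10)² = -2*10² = -2*100 = -200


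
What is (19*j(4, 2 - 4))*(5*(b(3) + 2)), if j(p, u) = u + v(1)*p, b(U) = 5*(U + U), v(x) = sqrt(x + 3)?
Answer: 18240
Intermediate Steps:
v(x) = sqrt(3 + x)
b(U) = 10*U (b(U) = 5*(2*U) = 10*U)
j(p, u) = u + 2*p (j(p, u) = u + sqrt(3 + 1)*p = u + sqrt(4)*p = u + 2*p)
(19*j(4, 2 - 4))*(5*(b(3) + 2)) = (19*((2 - 4) + 2*4))*(5*(10*3 + 2)) = (19*(-2 + 8))*(5*(30 + 2)) = (19*6)*(5*32) = 114*160 = 18240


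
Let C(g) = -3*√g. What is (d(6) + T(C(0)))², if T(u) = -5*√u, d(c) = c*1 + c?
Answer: 144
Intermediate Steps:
d(c) = 2*c (d(c) = c + c = 2*c)
(d(6) + T(C(0)))² = (2*6 - 5*√(-3*√0))² = (12 - 5*√(-3*0))² = (12 - 5*√0)² = (12 - 5*0)² = (12 + 0)² = 12² = 144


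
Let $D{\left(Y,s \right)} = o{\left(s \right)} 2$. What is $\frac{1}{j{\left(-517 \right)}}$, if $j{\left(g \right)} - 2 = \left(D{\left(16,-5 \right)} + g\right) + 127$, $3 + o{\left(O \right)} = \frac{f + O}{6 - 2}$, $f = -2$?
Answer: $- \frac{2}{795} \approx -0.0025157$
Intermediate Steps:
$o{\left(O \right)} = - \frac{7}{2} + \frac{O}{4}$ ($o{\left(O \right)} = -3 + \frac{-2 + O}{6 - 2} = -3 + \frac{-2 + O}{4} = -3 + \left(-2 + O\right) \frac{1}{4} = -3 + \left(- \frac{1}{2} + \frac{O}{4}\right) = - \frac{7}{2} + \frac{O}{4}$)
$D{\left(Y,s \right)} = -7 + \frac{s}{2}$ ($D{\left(Y,s \right)} = \left(- \frac{7}{2} + \frac{s}{4}\right) 2 = -7 + \frac{s}{2}$)
$j{\left(g \right)} = \frac{239}{2} + g$ ($j{\left(g \right)} = 2 + \left(\left(\left(-7 + \frac{1}{2} \left(-5\right)\right) + g\right) + 127\right) = 2 + \left(\left(\left(-7 - \frac{5}{2}\right) + g\right) + 127\right) = 2 + \left(\left(- \frac{19}{2} + g\right) + 127\right) = 2 + \left(\frac{235}{2} + g\right) = \frac{239}{2} + g$)
$\frac{1}{j{\left(-517 \right)}} = \frac{1}{\frac{239}{2} - 517} = \frac{1}{- \frac{795}{2}} = - \frac{2}{795}$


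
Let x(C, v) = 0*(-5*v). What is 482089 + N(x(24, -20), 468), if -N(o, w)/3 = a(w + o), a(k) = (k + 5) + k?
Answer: 479266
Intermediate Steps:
a(k) = 5 + 2*k (a(k) = (5 + k) + k = 5 + 2*k)
x(C, v) = 0
N(o, w) = -15 - 6*o - 6*w (N(o, w) = -3*(5 + 2*(w + o)) = -3*(5 + 2*(o + w)) = -3*(5 + (2*o + 2*w)) = -3*(5 + 2*o + 2*w) = -15 - 6*o - 6*w)
482089 + N(x(24, -20), 468) = 482089 + (-15 - 6*0 - 6*468) = 482089 + (-15 + 0 - 2808) = 482089 - 2823 = 479266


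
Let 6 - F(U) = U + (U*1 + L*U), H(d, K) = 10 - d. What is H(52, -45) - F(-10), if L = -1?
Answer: -58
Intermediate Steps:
F(U) = 6 - U (F(U) = 6 - (U + (U*1 - U)) = 6 - (U + (U - U)) = 6 - (U + 0) = 6 - U)
H(52, -45) - F(-10) = (10 - 1*52) - (6 - 1*(-10)) = (10 - 52) - (6 + 10) = -42 - 1*16 = -42 - 16 = -58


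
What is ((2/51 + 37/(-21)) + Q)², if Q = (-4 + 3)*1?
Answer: 104976/14161 ≈ 7.4130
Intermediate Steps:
Q = -1 (Q = -1*1 = -1)
((2/51 + 37/(-21)) + Q)² = ((2/51 + 37/(-21)) - 1)² = ((2*(1/51) + 37*(-1/21)) - 1)² = ((2/51 - 37/21) - 1)² = (-205/119 - 1)² = (-324/119)² = 104976/14161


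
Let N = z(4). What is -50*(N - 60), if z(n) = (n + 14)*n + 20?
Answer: -1600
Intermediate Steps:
z(n) = 20 + n*(14 + n) (z(n) = (14 + n)*n + 20 = n*(14 + n) + 20 = 20 + n*(14 + n))
N = 92 (N = 20 + 4**2 + 14*4 = 20 + 16 + 56 = 92)
-50*(N - 60) = -50*(92 - 60) = -50*32 = -1600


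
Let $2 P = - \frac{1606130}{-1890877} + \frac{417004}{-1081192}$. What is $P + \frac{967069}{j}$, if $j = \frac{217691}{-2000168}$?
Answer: $- \frac{282463276586777589223583}{31789122619880596} \approx -8.8855 \cdot 10^{6}$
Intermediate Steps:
$P = \frac{33858272659}{146028648956}$ ($P = \frac{- \frac{1606130}{-1890877} + \frac{417004}{-1081192}}{2} = \frac{\left(-1606130\right) \left(- \frac{1}{1890877}\right) + 417004 \left(- \frac{1}{1081192}\right)}{2} = \frac{\frac{1606130}{1890877} - \frac{14893}{38614}}{2} = \frac{1}{2} \cdot \frac{33858272659}{73014324478} = \frac{33858272659}{146028648956} \approx 0.23186$)
$j = - \frac{217691}{2000168}$ ($j = 217691 \left(- \frac{1}{2000168}\right) = - \frac{217691}{2000168} \approx -0.10884$)
$P + \frac{967069}{j} = \frac{33858272659}{146028648956} + \frac{967069}{- \frac{217691}{2000168}} = \frac{33858272659}{146028648956} + 967069 \left(- \frac{2000168}{217691}\right) = \frac{33858272659}{146028648956} - \frac{1934300467592}{217691} = - \frac{282463276586777589223583}{31789122619880596}$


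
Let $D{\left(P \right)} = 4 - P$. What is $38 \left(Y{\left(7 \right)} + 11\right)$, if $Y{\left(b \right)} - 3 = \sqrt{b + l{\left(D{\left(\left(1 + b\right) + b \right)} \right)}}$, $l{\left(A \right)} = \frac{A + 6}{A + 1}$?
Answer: $532 + 19 \sqrt{30} \approx 636.07$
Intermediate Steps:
$l{\left(A \right)} = \frac{6 + A}{1 + A}$
$Y{\left(b \right)} = 3 + \sqrt{b + \frac{9 - 2 b}{4 - 2 b}}$ ($Y{\left(b \right)} = 3 + \sqrt{b + \frac{6 - \left(-3 + 2 b\right)}{1 - \left(-3 + 2 b\right)}} = 3 + \sqrt{b + \frac{9 - 2 b}{4 - 2 b}}$)
$38 \left(Y{\left(7 \right)} + 11\right) = 38 \left(\left(3 + \frac{\sqrt{2} \sqrt{\frac{-9 - 14 + 2 \cdot 7^{2}}{-2 + 7}}}{2}\right) + 11\right) = 38 \left(\left(3 + \frac{\sqrt{2} \sqrt{\frac{-9 - 14 + 2 \cdot 49}{5}}}{2}\right) + 11\right) = 38 \left(\left(3 + \frac{\sqrt{2} \sqrt{\frac{-9 - 14 + 98}{5}}}{2}\right) + 11\right) = 38 \left(\left(3 + \frac{\sqrt{2} \sqrt{\frac{1}{5} \cdot 75}}{2}\right) + 11\right) = 38 \left(\left(3 + \frac{\sqrt{2} \sqrt{15}}{2}\right) + 11\right) = 38 \left(\left(3 + \frac{\sqrt{30}}{2}\right) + 11\right) = 38 \left(14 + \frac{\sqrt{30}}{2}\right) = 532 + 19 \sqrt{30}$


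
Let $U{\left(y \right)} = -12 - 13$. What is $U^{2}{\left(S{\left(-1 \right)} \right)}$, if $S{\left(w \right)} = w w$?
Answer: $625$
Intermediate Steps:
$S{\left(w \right)} = w^{2}$
$U{\left(y \right)} = -25$ ($U{\left(y \right)} = -12 - 13 = -25$)
$U^{2}{\left(S{\left(-1 \right)} \right)} = \left(-25\right)^{2} = 625$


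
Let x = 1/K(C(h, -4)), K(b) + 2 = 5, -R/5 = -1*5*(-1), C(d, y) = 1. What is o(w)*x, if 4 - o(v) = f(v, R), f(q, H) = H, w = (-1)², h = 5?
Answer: 29/3 ≈ 9.6667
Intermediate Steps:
w = 1
R = -25 (R = -5*(-1*5)*(-1) = -(-25)*(-1) = -5*5 = -25)
K(b) = 3 (K(b) = -2 + 5 = 3)
o(v) = 29 (o(v) = 4 - 1*(-25) = 4 + 25 = 29)
x = ⅓ (x = 1/3 = ⅓ ≈ 0.33333)
o(w)*x = 29*(⅓) = 29/3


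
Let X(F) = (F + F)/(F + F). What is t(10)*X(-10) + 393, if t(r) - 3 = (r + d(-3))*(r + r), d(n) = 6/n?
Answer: 556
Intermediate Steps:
X(F) = 1 (X(F) = (2*F)/((2*F)) = (2*F)*(1/(2*F)) = 1)
t(r) = 3 + 2*r*(-2 + r) (t(r) = 3 + (r + 6/(-3))*(r + r) = 3 + (r + 6*(-⅓))*(2*r) = 3 + (r - 2)*(2*r) = 3 + (-2 + r)*(2*r) = 3 + 2*r*(-2 + r))
t(10)*X(-10) + 393 = (3 - 4*10 + 2*10²)*1 + 393 = (3 - 40 + 2*100)*1 + 393 = (3 - 40 + 200)*1 + 393 = 163*1 + 393 = 163 + 393 = 556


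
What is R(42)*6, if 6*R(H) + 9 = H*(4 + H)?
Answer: 1923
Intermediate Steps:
R(H) = -3/2 + H*(4 + H)/6 (R(H) = -3/2 + (H*(4 + H))/6 = -3/2 + H*(4 + H)/6)
R(42)*6 = (-3/2 + (⅙)*42² + (⅔)*42)*6 = (-3/2 + (⅙)*1764 + 28)*6 = (-3/2 + 294 + 28)*6 = (641/2)*6 = 1923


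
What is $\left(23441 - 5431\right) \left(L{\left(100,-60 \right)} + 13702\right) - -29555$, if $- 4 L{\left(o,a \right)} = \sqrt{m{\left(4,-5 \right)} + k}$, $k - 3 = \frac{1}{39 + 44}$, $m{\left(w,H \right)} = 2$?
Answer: $246802575 - \frac{18010 \sqrt{2158}}{83} \approx 2.4679 \cdot 10^{8}$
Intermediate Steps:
$k = \frac{250}{83}$ ($k = 3 + \frac{1}{39 + 44} = 3 + \frac{1}{83} = \frac{250}{83} \approx 3.012$)
$L{\left(o,a \right)} = - \frac{\sqrt{2158}}{83}$ ($L{\left(o,a \right)} = - \frac{\sqrt{2 + \frac{250}{83}}}{4} = - \frac{\sqrt{\frac{416}{83}}}{4} = - \frac{\frac{4}{83} \sqrt{2158}}{4} = - \frac{\sqrt{2158}}{83}$)
$\left(23441 - 5431\right) \left(L{\left(100,-60 \right)} + 13702\right) - -29555 = \left(23441 - 5431\right) \left(- \frac{\sqrt{2158}}{83} + 13702\right) - -29555 = 18010 \left(13702 - \frac{\sqrt{2158}}{83}\right) + 29555 = \left(246773020 - \frac{18010 \sqrt{2158}}{83}\right) + 29555 = 246802575 - \frac{18010 \sqrt{2158}}{83}$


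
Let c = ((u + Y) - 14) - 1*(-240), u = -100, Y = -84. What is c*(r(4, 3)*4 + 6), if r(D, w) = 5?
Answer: 1092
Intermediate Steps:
c = 42 (c = ((-100 - 84) - 14) - 1*(-240) = (-184 - 14) + 240 = -198 + 240 = 42)
c*(r(4, 3)*4 + 6) = 42*(5*4 + 6) = 42*(20 + 6) = 42*26 = 1092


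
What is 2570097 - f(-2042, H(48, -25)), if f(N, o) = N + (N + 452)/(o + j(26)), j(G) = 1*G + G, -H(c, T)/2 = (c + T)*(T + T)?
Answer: 1008278753/392 ≈ 2.5721e+6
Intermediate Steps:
H(c, T) = -4*T*(T + c) (H(c, T) = -2*(c + T)*(T + T) = -2*(T + c)*2*T = -4*T*(T + c))
j(G) = 2*G (j(G) = G + G = 2*G)
f(N, o) = N + (452 + N)/(52 + o) (f(N, o) = N + (N + 452)/(o + 2*26) = N + (452 + N)/(o + 52) = N + (452 + N)/(52 + o))
2570097 - f(-2042, H(48, -25)) = 2570097 - (452 + 53*(-2042) - (-8168)*(-25)*(-25 + 48))/(52 - 4*(-25)*(-25 + 48)) = 2570097 - (452 - 108226 - (-8168)*(-25)*23)/(52 - 4*(-25)*23) = 2570097 - (452 - 108226 - 2042*2300)/(52 + 2300) = 2570097 - (452 - 108226 - 4696600)/2352 = 2570097 - (-4804374)/2352 = 2570097 - 1*(-800729/392) = 2570097 + 800729/392 = 1008278753/392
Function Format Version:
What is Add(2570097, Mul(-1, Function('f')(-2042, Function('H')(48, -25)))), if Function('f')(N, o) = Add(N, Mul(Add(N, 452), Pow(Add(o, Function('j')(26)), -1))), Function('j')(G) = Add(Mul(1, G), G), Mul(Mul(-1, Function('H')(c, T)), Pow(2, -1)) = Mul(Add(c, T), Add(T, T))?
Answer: Rational(1008278753, 392) ≈ 2.5721e+6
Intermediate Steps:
Function('H')(c, T) = Mul(-4, T, Add(T, c)) (Function('H')(c, T) = Mul(-2, Mul(Add(c, T), Add(T, T))) = Mul(-2, Mul(Add(T, c), Mul(2, T))) = Mul(-2, Mul(2, T, Add(T, c))) = Mul(-4, T, Add(T, c)))
Function('j')(G) = Mul(2, G) (Function('j')(G) = Add(G, G) = Mul(2, G))
Function('f')(N, o) = Add(N, Mul(Pow(Add(52, o), -1), Add(452, N))) (Function('f')(N, o) = Add(N, Mul(Add(N, 452), Pow(Add(o, Mul(2, 26)), -1))) = Add(N, Mul(Add(452, N), Pow(Add(o, 52), -1))) = Add(N, Mul(Add(452, N), Pow(Add(52, o), -1))) = Add(N, Mul(Pow(Add(52, o), -1), Add(452, N))))
Add(2570097, Mul(-1, Function('f')(-2042, Function('H')(48, -25)))) = Add(2570097, Mul(-1, Mul(Pow(Add(52, Mul(-4, -25, Add(-25, 48))), -1), Add(452, Mul(53, -2042), Mul(-2042, Mul(-4, -25, Add(-25, 48))))))) = Add(2570097, Mul(-1, Mul(Pow(Add(52, Mul(-4, -25, 23)), -1), Add(452, -108226, Mul(-2042, Mul(-4, -25, 23)))))) = Add(2570097, Mul(-1, Mul(Pow(Add(52, 2300), -1), Add(452, -108226, Mul(-2042, 2300))))) = Add(2570097, Mul(-1, Mul(Pow(2352, -1), Add(452, -108226, -4696600)))) = Add(2570097, Mul(-1, Mul(Rational(1, 2352), -4804374))) = Add(2570097, Mul(-1, Rational(-800729, 392))) = Add(2570097, Rational(800729, 392)) = Rational(1008278753, 392)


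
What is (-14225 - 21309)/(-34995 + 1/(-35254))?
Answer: 1252715636/1233713731 ≈ 1.0154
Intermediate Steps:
(-14225 - 21309)/(-34995 + 1/(-35254)) = -35534/(-34995 - 1/35254) = -35534/(-1233713731/35254) = -35534*(-35254/1233713731) = 1252715636/1233713731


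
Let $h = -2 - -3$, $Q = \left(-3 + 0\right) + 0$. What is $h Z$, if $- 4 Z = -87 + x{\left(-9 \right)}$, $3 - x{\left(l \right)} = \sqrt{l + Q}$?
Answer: $21 + \frac{i \sqrt{3}}{2} \approx 21.0 + 0.86602 i$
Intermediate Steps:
$Q = -3$ ($Q = -3 + 0 = -3$)
$x{\left(l \right)} = 3 - \sqrt{-3 + l}$ ($x{\left(l \right)} = 3 - \sqrt{l - 3} = 3 - \sqrt{-3 + l}$)
$h = 1$ ($h = -2 + 3 = 1$)
$Z = 21 + \frac{i \sqrt{3}}{2}$ ($Z = - \frac{-87 + \left(3 - \sqrt{-3 - 9}\right)}{4} = - \frac{-87 + \left(3 - \sqrt{-12}\right)}{4} = - \frac{-87 + \left(3 - 2 i \sqrt{3}\right)}{4} = - \frac{-84 - 2 i \sqrt{3}}{4} = 21 + \frac{i \sqrt{3}}{2} \approx 21.0 + 0.86602 i$)
$h Z = 1 \left(21 + \frac{i \sqrt{3}}{2}\right) = 21 + \frac{i \sqrt{3}}{2}$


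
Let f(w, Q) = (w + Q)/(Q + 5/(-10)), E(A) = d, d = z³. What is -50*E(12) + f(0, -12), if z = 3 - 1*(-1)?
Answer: -79976/25 ≈ -3199.0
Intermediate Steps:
z = 4 (z = 3 + 1 = 4)
d = 64 (d = 4³ = 64)
E(A) = 64
f(w, Q) = (Q + w)/(-½ + Q) (f(w, Q) = (Q + w)/(Q + 5*(-⅒)) = (Q + w)/(Q - ½) = (Q + w)/(-½ + Q))
-50*E(12) + f(0, -12) = -50*64 + 2*(-12 + 0)/(-1 + 2*(-12)) = -3200 + 2*(-12)/(-1 - 24) = -3200 + 2*(-12)/(-25) = -3200 + 2*(-1/25)*(-12) = -3200 + 24/25 = -79976/25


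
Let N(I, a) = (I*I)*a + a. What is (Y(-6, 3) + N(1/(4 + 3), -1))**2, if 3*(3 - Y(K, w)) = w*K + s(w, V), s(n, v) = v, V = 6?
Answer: 85849/2401 ≈ 35.755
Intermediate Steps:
N(I, a) = a + a*I**2 (N(I, a) = I**2*a + a = a*I**2 + a = a + a*I**2)
Y(K, w) = 1 - K*w/3 (Y(K, w) = 3 - (w*K + 6)/3 = 3 - (K*w + 6)/3 = 3 - (6 + K*w)/3 = 3 + (-2 - K*w/3) = 1 - K*w/3)
(Y(-6, 3) + N(1/(4 + 3), -1))**2 = ((1 - 1/3*(-6)*3) - (1 + (1/(4 + 3))**2))**2 = ((1 + 6) - (1 + (1/7)**2))**2 = (7 - (1 + (1/7)**2))**2 = (7 - (1 + 1/49))**2 = (7 - 1*50/49)**2 = (7 - 50/49)**2 = (293/49)**2 = 85849/2401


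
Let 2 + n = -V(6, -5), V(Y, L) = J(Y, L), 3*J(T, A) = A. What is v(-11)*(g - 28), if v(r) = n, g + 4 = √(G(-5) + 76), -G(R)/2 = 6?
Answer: 8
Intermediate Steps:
J(T, A) = A/3
V(Y, L) = L/3
G(R) = -12 (G(R) = -2*6 = -12)
n = -⅓ (n = -2 - (-5)/3 = -2 - 1*(-5/3) = -2 + 5/3 = -⅓ ≈ -0.33333)
g = 4 (g = -4 + √(-12 + 76) = -4 + √64 = -4 + 8 = 4)
v(r) = -⅓
v(-11)*(g - 28) = -(4 - 28)/3 = -⅓*(-24) = 8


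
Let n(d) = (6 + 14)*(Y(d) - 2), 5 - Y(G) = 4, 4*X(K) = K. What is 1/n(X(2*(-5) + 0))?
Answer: -1/20 ≈ -0.050000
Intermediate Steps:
X(K) = K/4
Y(G) = 1 (Y(G) = 5 - 1*4 = 5 - 4 = 1)
n(d) = -20 (n(d) = (6 + 14)*(1 - 2) = 20*(-1) = -20)
1/n(X(2*(-5) + 0)) = 1/(-20) = -1/20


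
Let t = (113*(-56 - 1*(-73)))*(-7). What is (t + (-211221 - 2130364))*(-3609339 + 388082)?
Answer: 7586163315224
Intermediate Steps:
t = -13447 (t = (113*(-56 + 73))*(-7) = (113*17)*(-7) = 1921*(-7) = -13447)
(t + (-211221 - 2130364))*(-3609339 + 388082) = (-13447 + (-211221 - 2130364))*(-3609339 + 388082) = (-13447 - 2341585)*(-3221257) = -2355032*(-3221257) = 7586163315224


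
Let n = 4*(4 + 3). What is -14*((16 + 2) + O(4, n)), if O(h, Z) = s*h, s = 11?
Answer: -868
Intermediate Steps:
n = 28 (n = 4*7 = 28)
O(h, Z) = 11*h
-14*((16 + 2) + O(4, n)) = -14*((16 + 2) + 11*4) = -14*(18 + 44) = -14*62 = -868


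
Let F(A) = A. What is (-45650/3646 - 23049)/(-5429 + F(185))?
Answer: 10510288/2389953 ≈ 4.3977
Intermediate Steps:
(-45650/3646 - 23049)/(-5429 + F(185)) = (-45650/3646 - 23049)/(-5429 + 185) = (-45650*1/3646 - 23049)/(-5244) = (-22825/1823 - 23049)*(-1/5244) = -42041152/1823*(-1/5244) = 10510288/2389953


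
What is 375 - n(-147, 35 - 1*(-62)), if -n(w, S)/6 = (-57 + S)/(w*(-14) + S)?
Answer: 161673/431 ≈ 375.11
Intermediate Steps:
n(w, S) = -6*(-57 + S)/(S - 14*w) (n(w, S) = -6*(-57 + S)/(w*(-14) + S) = -6*(-57 + S)/(-14*w + S) = -6*(-57 + S)/(S - 14*w))
375 - n(-147, 35 - 1*(-62)) = 375 - 6*(57 - (35 - 1*(-62)))/((35 - 1*(-62)) - 14*(-147)) = 375 - 6*(57 - (35 + 62))/((35 + 62) + 2058) = 375 - 6*(57 - 1*97)/(97 + 2058) = 375 - 6*(57 - 97)/2155 = 375 - 6*(-40)/2155 = 375 - 1*(-48/431) = 375 + 48/431 = 161673/431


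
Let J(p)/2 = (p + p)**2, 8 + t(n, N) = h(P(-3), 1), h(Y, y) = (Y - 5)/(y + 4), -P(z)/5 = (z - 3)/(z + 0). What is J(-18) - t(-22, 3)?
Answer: 2603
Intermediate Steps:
P(z) = -5*(-3 + z)/z (P(z) = -5*(z - 3)/(z + 0) = -5*(-3 + z)/z)
h(Y, y) = (-5 + Y)/(4 + y)
t(n, N) = -11 (t(n, N) = -8 + (-5 + (-5 + 15/(-3)))/(4 + 1) = -8 + (-5 + (-5 + 15*(-1/3)))/5 = -8 + (-5 + (-5 - 5))/5 = -8 + (-5 - 10)/5 = -8 + (1/5)*(-15) = -8 - 3 = -11)
J(p) = 8*p**2 (J(p) = 2*(p + p)**2 = 2*(2*p)**2 = 2*(4*p**2) = 8*p**2)
J(-18) - t(-22, 3) = 8*(-18)**2 - 1*(-11) = 8*324 + 11 = 2592 + 11 = 2603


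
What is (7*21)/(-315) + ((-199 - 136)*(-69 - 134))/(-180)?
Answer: -68089/180 ≈ -378.27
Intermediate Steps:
(7*21)/(-315) + ((-199 - 136)*(-69 - 134))/(-180) = 147*(-1/315) - 335*(-203)*(-1/180) = -7/15 + 68005*(-1/180) = -7/15 - 13601/36 = -68089/180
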